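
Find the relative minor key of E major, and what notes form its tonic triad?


Solution.
The relative minor shares the major's key signature and starts on its 6th degree
6th degree = a major 6th above the tonic; a major 6th above E is C#
→ relative minor of E major is C# minor
Tonic triad of C# minor = root + minor 3rd + perfect 5th = C# E G#
= C# minor; triad = C# E G#


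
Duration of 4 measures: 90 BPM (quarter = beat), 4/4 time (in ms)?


Quarter-note beat duration = 60000 / 90 ms
Beats per measure (4/4) = 4
One measure = 4 × 60000 / 90 = 240000 / 90 ms
4 measures = 4 × 240000 / 90 = 960000 / 90
= 10666.7 ms


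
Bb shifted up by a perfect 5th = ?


Step by step:
perfect 5th: 5 letter names, 7 semitones
Letter: B + 4 → F
Pitch: Bb + 7 semitones, spelled as an F → F
= F


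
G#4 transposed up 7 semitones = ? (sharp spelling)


Step by step:
G#4: chromatic position 8 in octave 4 → absolute = 4×12 + 8 = 56
Transpose up 7: 56 + 7 = 63
63 = 5×12 + 3 → D# in octave 5
Result = D#5


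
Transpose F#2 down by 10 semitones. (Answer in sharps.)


Step by step:
F#2: chromatic position 6 in octave 2 → absolute = 2×12 + 6 = 30
Transpose down 10: 30 - 10 = 20
20 = 1×12 + 8 → G# in octave 1
Result = G#1


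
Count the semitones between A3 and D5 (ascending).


Reasoning:
Absolute semitone position = octave×12 + chromatic position
A3: 3×12 + 9 = 45
D5: 5×12 + 2 = 62
Difference = 62 - 45 = 17
= 17 semitones


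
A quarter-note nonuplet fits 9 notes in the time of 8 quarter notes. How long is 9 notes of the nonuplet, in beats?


Step by step:
Nonuplet: 9 notes occupy the space of 8 quarter notes
Space = 8 × 1 = 8 beats
Each nonuplet note = 8 / 9 = 8/9 beats
9 notes = 9 × 8/9 = 8
= 8 beats


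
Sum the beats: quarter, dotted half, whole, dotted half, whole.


Reasoning:
Beat values:
  quarter = 1 beat
  dotted half = 3 beats
  whole = 4 beats
  dotted half = 3 beats
  whole = 4 beats
Sum = 1 + 3 + 4 + 3 + 4
= 15 beats


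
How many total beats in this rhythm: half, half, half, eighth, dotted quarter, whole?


Beat values:
  half = 2 beats
  half = 2 beats
  half = 2 beats
  eighth = 0.5 beats
  dotted quarter = 1.5 beats
  whole = 4 beats
Sum = 2 + 2 + 2 + 0.5 + 1.5 + 4
= 12 beats


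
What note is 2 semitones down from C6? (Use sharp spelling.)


C6: chromatic position 0 in octave 6 → absolute = 6×12 + 0 = 72
Transpose down 2: 72 - 2 = 70
70 = 5×12 + 10 → A# in octave 5
Result = A#5


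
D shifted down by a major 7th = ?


Reasoning:
major 7th: 7 letter names, 11 semitones
Letter: D - 6 → E
Pitch: D - 11 semitones, spelled as an E → Eb
= Eb


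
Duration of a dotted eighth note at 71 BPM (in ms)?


Step by step:
One quarter-note beat = 60000 / BPM = 60000 / 71 ms
Dotted eighth note = 3/4 × quarter note
Duration = 3/4 × 60000 / 71 = 45000 / 71
= 633.8 ms


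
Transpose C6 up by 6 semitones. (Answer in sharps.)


C6: chromatic position 0 in octave 6 → absolute = 6×12 + 0 = 72
Transpose up 6: 72 + 6 = 78
78 = 6×12 + 6 → F# in octave 6
Result = F#6


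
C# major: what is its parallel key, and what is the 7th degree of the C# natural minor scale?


Parallel keys share the same tonic but differ in mode
C# major → parallel is C# minor
C# natural minor scale: C# D# E F# G# A B
= C# minor; 7th degree = B


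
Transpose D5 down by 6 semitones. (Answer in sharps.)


Working:
D5: chromatic position 2 in octave 5 → absolute = 5×12 + 2 = 62
Transpose down 6: 62 - 6 = 56
56 = 4×12 + 8 → G# in octave 4
Result = G#4


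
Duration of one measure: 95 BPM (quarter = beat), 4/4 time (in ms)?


Quarter-note beat duration = 60000 / 95 ms
Beats per measure (4/4) = 4
One measure = 4 × 60000 / 95 = 240000 / 95 ms
= 2526.3 ms


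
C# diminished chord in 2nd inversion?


Step by step:
Root position: C# E G
2nd inversion: move root and 3rd up an octave
Bass note: G
Notes (bottom to top) = G C# E


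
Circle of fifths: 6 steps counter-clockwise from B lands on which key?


Working:
Each counter-clockwise step moves down a perfect 5th (= up a perfect 4th)
From B: B → E → A → D → G → C → F
= F


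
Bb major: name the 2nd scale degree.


Step by step:
Major scale pattern: W-W-H-W-W-W-H (2-2-1-2-2-2-1 semitones)
Starting from Bb:
  Bb + 2 semitones → C
  C + 2 semitones → D
  D + 1 semitone → Eb
  Eb + 2 semitones → F
  F + 2 semitones → G
  G + 2 semitones → A
  A + 1 semitone → Bb
Scale: Bb C D Eb F G A
Degree 2 = C


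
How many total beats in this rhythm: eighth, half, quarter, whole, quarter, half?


Beat values:
  eighth = 0.5 beats
  half = 2 beats
  quarter = 1 beat
  whole = 4 beats
  quarter = 1 beat
  half = 2 beats
Sum = 0.5 + 2 + 1 + 4 + 1 + 2
= 10.5 beats


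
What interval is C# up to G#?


Solution.
Letter names: C → G spans 5 letter names → a 5th
Semitones: C# → G# = 7 half-steps
A 5th of 7 semitones is a perfect 5th
= perfect 5th


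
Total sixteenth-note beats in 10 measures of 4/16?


Reasoning:
Time signature 4/16: the bottom number 16 means the sixteenth note gets one count
The top number 4 means 4 sixteenth-note beats per measure
Total = 4 × 10 measures
= 40 sixteenth-note beats


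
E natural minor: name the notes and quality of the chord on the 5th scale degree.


Let's work it out.
E natural minor scale: E F# G A B C D
Diatonic triad on degree 5 stacks scale notes 5, 7, 2: B D F#
B→D = 3 semitones; B→F# = 7 semitones → minor triad
= B D F# (minor)


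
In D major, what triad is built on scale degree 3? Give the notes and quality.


Working:
D major scale: D E F# G A B C#
Diatonic triad on degree 3 stacks scale notes 3, 5, 7: F# A C#
F#→A = 3 semitones; F#→C# = 7 semitones → minor triad
= F# A C# (minor)


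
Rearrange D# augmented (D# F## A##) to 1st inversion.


Let's work it out.
Root position: D# F## A##
1st inversion: move root up an octave
Bass note: F##
Notes (bottom to top) = F## A## D#


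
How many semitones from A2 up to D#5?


Absolute semitone position = octave×12 + chromatic position
A2: 2×12 + 9 = 33
D#5: 5×12 + 3 = 63
Difference = 63 - 33 = 30
= 30 semitones


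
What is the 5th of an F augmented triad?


Reasoning:
Augmented triad = root + major 3rd (4 semitones) + augmented 5th (8 semitones)
A triad on F stacks thirds, so the chord tones use letter names F-A-C
Root: F
Major 3rd above F: A
Augmented 5th above F: C#
The 5th = C#


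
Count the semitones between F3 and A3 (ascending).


Let's work it out.
Absolute semitone position = octave×12 + chromatic position
F3: 3×12 + 5 = 41
A3: 3×12 + 9 = 45
Difference = 45 - 41 = 4
= 4 semitones


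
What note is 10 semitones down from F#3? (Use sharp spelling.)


F#3: chromatic position 6 in octave 3 → absolute = 3×12 + 6 = 42
Transpose down 10: 42 - 10 = 32
32 = 2×12 + 8 → G# in octave 2
Result = G#2


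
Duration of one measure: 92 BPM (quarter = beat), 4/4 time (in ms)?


Working:
Quarter-note beat duration = 60000 / 92 ms
Beats per measure (4/4) = 4
One measure = 4 × 60000 / 92 = 240000 / 92 ms
= 2608.7 ms


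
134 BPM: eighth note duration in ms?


One quarter-note beat = 60000 / BPM = 60000 / 134 ms
Eighth note = 1/2 × quarter note
Duration = 1/2 × 60000 / 134 = 30000 / 134
= 223.9 ms


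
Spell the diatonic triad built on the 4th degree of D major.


Solution.
D major scale: D E F# G A B C#
Diatonic triad on degree 4 stacks scale notes 4, 6, 1: G B D
G→B = 4 semitones; G→D = 7 semitones → major triad
= G B D (major)


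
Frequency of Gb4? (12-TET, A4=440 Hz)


Step by step:
f = 440 × 2^(n/12) where n = semitones from A4
Gb4: -3 semitones from A4
f = 440 × 2^(-3/12)
f = 369.99 Hz


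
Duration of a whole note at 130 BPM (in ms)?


Step by step:
One quarter-note beat = 60000 / BPM = 60000 / 130 ms
Whole note = 4 × quarter note
Duration = 4 × 60000 / 130 = 240000 / 130
= 1846.2 ms


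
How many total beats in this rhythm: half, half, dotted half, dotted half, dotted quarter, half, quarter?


Step by step:
Beat values:
  half = 2 beats
  half = 2 beats
  dotted half = 3 beats
  dotted half = 3 beats
  dotted quarter = 1.5 beats
  half = 2 beats
  quarter = 1 beat
Sum = 2 + 2 + 3 + 3 + 1.5 + 2 + 1
= 14.5 beats


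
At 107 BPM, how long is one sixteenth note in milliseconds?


One quarter-note beat = 60000 / BPM = 60000 / 107 ms
Sixteenth note = 1/4 × quarter note
Duration = 1/4 × 60000 / 107 = 15000 / 107
= 140.2 ms


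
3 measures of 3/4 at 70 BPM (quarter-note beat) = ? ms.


Step by step:
Quarter-note beat duration = 60000 / 70 ms
Beats per measure (3/4) = 3
One measure = 3 × 60000 / 70 = 180000 / 70 ms
3 measures = 3 × 180000 / 70 = 540000 / 70
= 7714.3 ms


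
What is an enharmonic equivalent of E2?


Working:
Enharmonic notes sound the same pitch but are spelled with different letter names
E and D## name the same pitch class
= D##2


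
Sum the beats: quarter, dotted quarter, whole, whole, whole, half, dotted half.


Working:
Beat values:
  quarter = 1 beat
  dotted quarter = 1.5 beats
  whole = 4 beats
  whole = 4 beats
  whole = 4 beats
  half = 2 beats
  dotted half = 3 beats
Sum = 1 + 1.5 + 4 + 4 + 4 + 2 + 3
= 19.5 beats


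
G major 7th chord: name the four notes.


Major 7th chord = root + major 3rd + perfect 5th + major 7th
Seventh chords stack in thirds, so the letter names are G-B-D-F
Root: G
Major 3rd above G: B
Perfect 5th above G: D
Major 7th above G: F#
Chord = G B D F#


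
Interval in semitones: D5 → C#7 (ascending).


Reasoning:
Absolute semitone position = octave×12 + chromatic position
D5: 5×12 + 2 = 62
C#7: 7×12 + 1 = 85
Difference = 85 - 62 = 23
= 23 semitones


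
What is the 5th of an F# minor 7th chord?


Working:
Minor 7th chord = root + minor 3rd + perfect 5th + minor 7th
Seventh chords stack in thirds, so the letter names are F-A-C-E
Root: F#
Minor 3rd above F#: A
Perfect 5th above F#: C#
Minor 7th above F#: E
The 5th = C#


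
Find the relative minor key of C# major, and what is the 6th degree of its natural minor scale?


The relative minor shares the major's key signature and starts on its 6th degree
6th degree = a major 6th above the tonic; a major 6th above C# is A#
→ relative minor of C# major is A# minor
A# natural minor scale: A# B# C# D# E# F# G#
= A# minor; 6th degree = F#


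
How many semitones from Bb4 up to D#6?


Let's work it out.
Absolute semitone position = octave×12 + chromatic position
Bb4: 4×12 + 10 = 58
D#6: 6×12 + 3 = 75
Difference = 75 - 58 = 17
= 17 semitones


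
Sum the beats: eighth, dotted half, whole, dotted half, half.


Step by step:
Beat values:
  eighth = 0.5 beats
  dotted half = 3 beats
  whole = 4 beats
  dotted half = 3 beats
  half = 2 beats
Sum = 0.5 + 3 + 4 + 3 + 2
= 12.5 beats


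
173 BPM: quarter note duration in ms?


One quarter-note beat = 60000 / BPM = 60000 / 173 ms
Duration = 60000 / 173
= 346.8 ms


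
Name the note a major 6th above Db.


A 6th spans 6 letter names, so from D we land on B
A major 6th = 9 semitones above Db
Spell B at that pitch: Bb
= Bb


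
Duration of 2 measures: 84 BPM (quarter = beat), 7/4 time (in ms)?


Solution.
Quarter-note beat duration = 60000 / 84 ms
Beats per measure (7/4) = 7
One measure = 7 × 60000 / 84 = 420000 / 84 ms
2 measures = 2 × 420000 / 84 = 840000 / 84
= 10000.0 ms


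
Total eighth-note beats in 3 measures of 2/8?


Working:
Time signature 2/8: the bottom number 8 means the eighth note gets one count
The top number 2 means 2 eighth-note beats per measure
Total = 2 × 3 measures
= 6 eighth-note beats


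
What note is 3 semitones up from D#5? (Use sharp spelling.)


Working:
D#5: chromatic position 3 in octave 5 → absolute = 5×12 + 3 = 63
Transpose up 3: 63 + 3 = 66
66 = 5×12 + 6 → F# in octave 5
Result = F#5


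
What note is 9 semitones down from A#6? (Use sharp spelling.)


Solution.
A#6: chromatic position 10 in octave 6 → absolute = 6×12 + 10 = 82
Transpose down 9: 82 - 9 = 73
73 = 6×12 + 1 → C# in octave 6
Result = C#6


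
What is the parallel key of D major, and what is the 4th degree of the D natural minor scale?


Solution.
Parallel keys share the same tonic but differ in mode
D major → parallel is D minor
D natural minor scale: D E F G A Bb C
= D minor; 4th degree = G


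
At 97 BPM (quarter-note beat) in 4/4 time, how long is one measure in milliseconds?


Quarter-note beat duration = 60000 / 97 ms
Beats per measure (4/4) = 4
One measure = 4 × 60000 / 97 = 240000 / 97 ms
= 2474.2 ms


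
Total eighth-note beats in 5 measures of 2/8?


Working:
Time signature 2/8: the bottom number 8 means the eighth note gets one count
The top number 2 means 2 eighth-note beats per measure
Total = 2 × 5 measures
= 10 eighth-note beats


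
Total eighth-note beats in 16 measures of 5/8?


Time signature 5/8: the bottom number 8 means the eighth note gets one count
The top number 5 means 5 eighth-note beats per measure
Total = 5 × 16 measures
= 80 eighth-note beats


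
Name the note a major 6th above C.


A 6th spans 6 letter names, so from C we land on A
A major 6th = 9 semitones above C
Spell A at that pitch: A
= A


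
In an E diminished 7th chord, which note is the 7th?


Working:
Diminished 7th chord = root + minor 3rd + diminished 5th + diminished 7th
Seventh chords stack in thirds, so the letter names are E-G-B-D
Root: E
Minor 3rd above E: G
Diminished 5th above E: Bb
Diminished 7th above E: Db
The 7th = Db


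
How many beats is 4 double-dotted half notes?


Let's work it out.
Base half note = 2 beats
Dot 1 adds half the previous value: +1
Dot 2 adds half the previous value: +1/2
One double-dotted half = 2 + 1 + 1/2 = 7/2
4 of them = 4 × 7/2 = 14
= 14 beats


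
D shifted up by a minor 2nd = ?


Solution.
minor 2nd: 2 letter names, 1 semitones
Letter: D + 1 → E
Pitch: D + 1 semitones, spelled as an E → Eb
= Eb


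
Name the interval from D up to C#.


Reasoning:
Letter names: D → C spans 7 letter names → a 7th
Semitones: D → C# = 11 half-steps
A 7th of 11 semitones is a major 7th
= major 7th


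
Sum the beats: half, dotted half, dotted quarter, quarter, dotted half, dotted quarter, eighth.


Beat values:
  half = 2 beats
  dotted half = 3 beats
  dotted quarter = 1.5 beats
  quarter = 1 beat
  dotted half = 3 beats
  dotted quarter = 1.5 beats
  eighth = 0.5 beats
Sum = 2 + 3 + 1.5 + 1 + 3 + 1.5 + 0.5
= 12.5 beats


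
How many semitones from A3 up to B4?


Solution.
Absolute semitone position = octave×12 + chromatic position
A3: 3×12 + 9 = 45
B4: 4×12 + 11 = 59
Difference = 59 - 45 = 14
= 14 semitones


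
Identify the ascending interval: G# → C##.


Step by step:
Letter names: G → C spans 4 letter names → a 4th
Semitones: G# → C## = 6 half-steps
A 4th of 6 semitones is an augmented 4th
= augmented 4th


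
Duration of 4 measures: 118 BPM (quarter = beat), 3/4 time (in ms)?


Step by step:
Quarter-note beat duration = 60000 / 118 ms
Beats per measure (3/4) = 3
One measure = 3 × 60000 / 118 = 180000 / 118 ms
4 measures = 4 × 180000 / 118 = 720000 / 118
= 6101.7 ms


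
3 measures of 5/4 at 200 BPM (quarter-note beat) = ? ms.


Step by step:
Quarter-note beat duration = 60000 / 200 ms
Beats per measure (5/4) = 5
One measure = 5 × 60000 / 200 = 300000 / 200 ms
3 measures = 3 × 300000 / 200 = 900000 / 200
= 4500.0 ms


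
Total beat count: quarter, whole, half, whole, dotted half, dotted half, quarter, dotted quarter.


Beat values:
  quarter = 1 beat
  whole = 4 beats
  half = 2 beats
  whole = 4 beats
  dotted half = 3 beats
  dotted half = 3 beats
  quarter = 1 beat
  dotted quarter = 1.5 beats
Sum = 1 + 4 + 2 + 4 + 3 + 3 + 1 + 1.5
= 19.5 beats


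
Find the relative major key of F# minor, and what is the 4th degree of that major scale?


Solution.
The relative major shares the key signature and is a minor 3rd above the minor tonic
A minor 3rd above F# is A
→ relative major of F# minor is A major
A major scale: A B C# D E F# G#
= A major; 4th degree = D


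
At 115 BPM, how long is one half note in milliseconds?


Reasoning:
One quarter-note beat = 60000 / BPM = 60000 / 115 ms
Half note = 2 × quarter note
Duration = 2 × 60000 / 115 = 120000 / 115
= 1043.5 ms


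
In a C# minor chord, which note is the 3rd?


Let's work it out.
Minor triad = root + minor 3rd (3 semitones) + perfect 5th (7 semitones)
A triad on C# stacks thirds, so the chord tones use letter names C-E-G
Root: C#
Minor 3rd above C#: E
Perfect 5th above C#: G#
The 3rd = E


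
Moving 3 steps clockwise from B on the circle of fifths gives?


Step by step:
Each clockwise step on the circle of fifths moves up a perfect 5th
From B: B → F#/Gb → Db → Ab
= Ab


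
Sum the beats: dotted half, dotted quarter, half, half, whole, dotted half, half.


Solution.
Beat values:
  dotted half = 3 beats
  dotted quarter = 1.5 beats
  half = 2 beats
  half = 2 beats
  whole = 4 beats
  dotted half = 3 beats
  half = 2 beats
Sum = 3 + 1.5 + 2 + 2 + 4 + 3 + 2
= 17.5 beats


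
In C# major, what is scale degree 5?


Solution.
Major scale pattern: W-W-H-W-W-W-H (2-2-1-2-2-2-1 semitones)
Starting from C#:
  C# + 2 semitones → D#
  D# + 2 semitones → E#
  E# + 1 semitone → F#
  F# + 2 semitones → G#
  G# + 2 semitones → A#
  A# + 2 semitones → B#
  B# + 1 semitone → C#
Scale: C# D# E# F# G# A# B#
Degree 5 = G#


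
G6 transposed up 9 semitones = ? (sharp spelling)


Let's work it out.
G6: chromatic position 7 in octave 6 → absolute = 6×12 + 7 = 79
Transpose up 9: 79 + 9 = 88
88 = 7×12 + 4 → E in octave 7
Result = E7


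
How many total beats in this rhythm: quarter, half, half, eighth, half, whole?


Beat values:
  quarter = 1 beat
  half = 2 beats
  half = 2 beats
  eighth = 0.5 beats
  half = 2 beats
  whole = 4 beats
Sum = 1 + 2 + 2 + 0.5 + 2 + 4
= 11.5 beats


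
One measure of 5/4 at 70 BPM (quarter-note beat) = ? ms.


Reasoning:
Quarter-note beat duration = 60000 / 70 ms
Beats per measure (5/4) = 5
One measure = 5 × 60000 / 70 = 300000 / 70 ms
= 4285.7 ms


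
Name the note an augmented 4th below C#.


Step by step:
A 4th spans 4 letter names, so from C we land on G
An augmented 4th = 6 semitones below C#
Spell G at that pitch: G
= G


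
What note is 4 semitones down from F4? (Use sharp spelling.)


Let's work it out.
F4: chromatic position 5 in octave 4 → absolute = 4×12 + 5 = 53
Transpose down 4: 53 - 4 = 49
49 = 4×12 + 1 → C# in octave 4
Result = C#4


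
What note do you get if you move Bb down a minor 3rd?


Reasoning:
minor 3rd: 3 letter names, 3 semitones
Letter: B - 2 → G
Pitch: Bb - 3 semitones, spelled as a G → G
= G


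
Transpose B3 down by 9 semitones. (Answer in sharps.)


Reasoning:
B3: chromatic position 11 in octave 3 → absolute = 3×12 + 11 = 47
Transpose down 9: 47 - 9 = 38
38 = 3×12 + 2 → D in octave 3
Result = D3


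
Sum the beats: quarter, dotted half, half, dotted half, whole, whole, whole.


Let's work it out.
Beat values:
  quarter = 1 beat
  dotted half = 3 beats
  half = 2 beats
  dotted half = 3 beats
  whole = 4 beats
  whole = 4 beats
  whole = 4 beats
Sum = 1 + 3 + 2 + 3 + 4 + 4 + 4
= 21 beats


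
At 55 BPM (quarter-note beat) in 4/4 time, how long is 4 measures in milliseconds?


Step by step:
Quarter-note beat duration = 60000 / 55 ms
Beats per measure (4/4) = 4
One measure = 4 × 60000 / 55 = 240000 / 55 ms
4 measures = 4 × 240000 / 55 = 960000 / 55
= 17454.5 ms


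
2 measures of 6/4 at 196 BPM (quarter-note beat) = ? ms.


Step by step:
Quarter-note beat duration = 60000 / 196 ms
Beats per measure (6/4) = 6
One measure = 6 × 60000 / 196 = 360000 / 196 ms
2 measures = 2 × 360000 / 196 = 720000 / 196
= 3673.5 ms


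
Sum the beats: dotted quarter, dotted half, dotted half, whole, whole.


Beat values:
  dotted quarter = 1.5 beats
  dotted half = 3 beats
  dotted half = 3 beats
  whole = 4 beats
  whole = 4 beats
Sum = 1.5 + 3 + 3 + 4 + 4
= 15.5 beats


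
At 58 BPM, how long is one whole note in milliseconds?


Working:
One quarter-note beat = 60000 / BPM = 60000 / 58 ms
Whole note = 4 × quarter note
Duration = 4 × 60000 / 58 = 240000 / 58
= 4137.9 ms


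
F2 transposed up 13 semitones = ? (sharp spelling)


Let's work it out.
F2: chromatic position 5 in octave 2 → absolute = 2×12 + 5 = 29
Transpose up 13: 29 + 13 = 42
42 = 3×12 + 6 → F# in octave 3
Result = F#3


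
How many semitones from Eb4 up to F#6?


Working:
Absolute semitone position = octave×12 + chromatic position
Eb4: 4×12 + 3 = 51
F#6: 6×12 + 6 = 78
Difference = 78 - 51 = 27
= 27 semitones


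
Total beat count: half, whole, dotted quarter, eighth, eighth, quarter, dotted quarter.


Beat values:
  half = 2 beats
  whole = 4 beats
  dotted quarter = 1.5 beats
  eighth = 0.5 beats
  eighth = 0.5 beats
  quarter = 1 beat
  dotted quarter = 1.5 beats
Sum = 2 + 4 + 1.5 + 0.5 + 0.5 + 1 + 1.5
= 11 beats


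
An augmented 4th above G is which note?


Working:
A 4th spans 4 letter names, so from G we land on C
An augmented 4th = 6 semitones above G
Spell C at that pitch: C#
= C#


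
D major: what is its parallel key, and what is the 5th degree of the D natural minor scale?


Reasoning:
Parallel keys share the same tonic but differ in mode
D major → parallel is D minor
D natural minor scale: D E F G A Bb C
= D minor; 5th degree = A


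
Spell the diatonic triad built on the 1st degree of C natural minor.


C natural minor scale: C D Eb F G Ab Bb
Diatonic triad on degree 1 stacks scale notes 1, 3, 5: C Eb G
C→Eb = 3 semitones; C→G = 7 semitones → minor triad
= C Eb G (minor)


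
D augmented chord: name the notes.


Working:
Augmented triad = root + major 3rd (4 semitones) + augmented 5th (8 semitones)
A triad on D stacks thirds, so the chord tones use letter names D-F-A
Root: D
Major 3rd above D: F#
Augmented 5th above D: A#
Chord = D F# A#


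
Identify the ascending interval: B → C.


Step by step:
Letter names: B → C spans 2 letter names → a 2nd
Semitones: B → C = 1 half-step
A 2nd of 1 semitone is a minor 2nd
= minor 2nd


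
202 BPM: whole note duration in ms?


Let's work it out.
One quarter-note beat = 60000 / BPM = 60000 / 202 ms
Whole note = 4 × quarter note
Duration = 4 × 60000 / 202 = 240000 / 202
= 1188.1 ms


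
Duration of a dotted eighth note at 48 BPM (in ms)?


One quarter-note beat = 60000 / BPM = 60000 / 48 ms
Dotted eighth note = 3/4 × quarter note
Duration = 3/4 × 60000 / 48 = 45000 / 48
= 937.5 ms


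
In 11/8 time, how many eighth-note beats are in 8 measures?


Time signature 11/8: the bottom number 8 means the eighth note gets one count
The top number 11 means 11 eighth-note beats per measure
Total = 11 × 8 measures
= 88 eighth-note beats


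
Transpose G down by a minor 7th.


Step by step:
minor 7th: 7 letter names, 10 semitones
Letter: G - 6 → A
Pitch: G - 10 semitones, spelled as an A → A
= A


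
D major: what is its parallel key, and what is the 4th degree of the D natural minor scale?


Let's work it out.
Parallel keys share the same tonic but differ in mode
D major → parallel is D minor
D natural minor scale: D E F G A Bb C
= D minor; 4th degree = G


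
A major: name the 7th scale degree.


Reasoning:
Major scale pattern: W-W-H-W-W-W-H (2-2-1-2-2-2-1 semitones)
Starting from A:
  A + 2 semitones → B
  B + 2 semitones → C#
  C# + 1 semitone → D
  D + 2 semitones → E
  E + 2 semitones → F#
  F# + 2 semitones → G#
  G# + 1 semitone → A
Scale: A B C# D E F# G#
Degree 7 = G#


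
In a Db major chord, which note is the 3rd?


Step by step:
Major triad = root + major 3rd (4 semitones) + perfect 5th (7 semitones)
A triad on Db stacks thirds, so the chord tones use letter names D-F-A
Root: Db
Major 3rd above Db: F
Perfect 5th above Db: Ab
The 3rd = F


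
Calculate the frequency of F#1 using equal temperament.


f = 440 × 2^(n/12) where n = semitones from A4
F#1: -39 semitones from A4
f = 440 × 2^(-39/12)
f = 46.25 Hz


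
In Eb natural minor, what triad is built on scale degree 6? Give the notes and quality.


Solution.
Eb natural minor scale: Eb F Gb Ab Bb Cb Db
Diatonic triad on degree 6 stacks scale notes 6, 1, 3: Cb Eb Gb
Cb→Eb = 4 semitones; Cb→Gb = 7 semitones → major triad
= Cb Eb Gb (major)


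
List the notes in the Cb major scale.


Working:
Major scale pattern: W-W-H-W-W-W-H (2-2-1-2-2-2-1 semitones)
Starting from Cb:
  Cb + 2 semitones → Db
  Db + 2 semitones → Eb
  Eb + 1 semitone → Fb
  Fb + 2 semitones → Gb
  Gb + 2 semitones → Ab
  Ab + 2 semitones → Bb
  Bb + 1 semitone → Cb
Scale = Cb Db Eb Fb Gb Ab Bb


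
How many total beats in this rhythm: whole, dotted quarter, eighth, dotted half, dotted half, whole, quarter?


Beat values:
  whole = 4 beats
  dotted quarter = 1.5 beats
  eighth = 0.5 beats
  dotted half = 3 beats
  dotted half = 3 beats
  whole = 4 beats
  quarter = 1 beat
Sum = 4 + 1.5 + 0.5 + 3 + 3 + 4 + 1
= 17 beats


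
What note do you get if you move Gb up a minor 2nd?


minor 2nd: 2 letter names, 1 semitones
Letter: G + 1 → A
Pitch: Gb + 1 semitones, spelled as an A → Abb
= Abb


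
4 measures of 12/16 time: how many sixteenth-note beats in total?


Solution.
Time signature 12/16: the bottom number 16 means the sixteenth note gets one count
The top number 12 means 12 sixteenth-note beats per measure
Total = 12 × 4 measures
= 48 sixteenth-note beats


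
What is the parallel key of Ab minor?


Parallel keys share the same tonic but differ in mode
Ab minor → parallel is Ab major
= Ab major


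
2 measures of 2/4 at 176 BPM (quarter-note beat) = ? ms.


Quarter-note beat duration = 60000 / 176 ms
Beats per measure (2/4) = 2
One measure = 2 × 60000 / 176 = 120000 / 176 ms
2 measures = 2 × 120000 / 176 = 240000 / 176
= 1363.6 ms


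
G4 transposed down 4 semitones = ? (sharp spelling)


G4: chromatic position 7 in octave 4 → absolute = 4×12 + 7 = 55
Transpose down 4: 55 - 4 = 51
51 = 4×12 + 3 → D# in octave 4
Result = D#4


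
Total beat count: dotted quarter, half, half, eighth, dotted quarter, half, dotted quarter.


Beat values:
  dotted quarter = 1.5 beats
  half = 2 beats
  half = 2 beats
  eighth = 0.5 beats
  dotted quarter = 1.5 beats
  half = 2 beats
  dotted quarter = 1.5 beats
Sum = 1.5 + 2 + 2 + 0.5 + 1.5 + 2 + 1.5
= 11 beats


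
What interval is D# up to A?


Step by step:
Letter names: D → A spans 5 letter names → a 5th
Semitones: D# → A = 6 half-steps
A 5th of 6 semitones is a diminished 5th
= diminished 5th


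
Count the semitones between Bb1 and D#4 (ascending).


Working:
Absolute semitone position = octave×12 + chromatic position
Bb1: 1×12 + 10 = 22
D#4: 4×12 + 3 = 51
Difference = 51 - 22 = 29
= 29 semitones


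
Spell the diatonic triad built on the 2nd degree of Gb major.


Let's work it out.
Gb major scale: Gb Ab Bb Cb Db Eb F
Diatonic triad on degree 2 stacks scale notes 2, 4, 6: Ab Cb Eb
Ab→Cb = 3 semitones; Ab→Eb = 7 semitones → minor triad
= Ab Cb Eb (minor)


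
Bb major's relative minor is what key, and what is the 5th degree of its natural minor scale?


Reasoning:
The relative minor shares the major's key signature and starts on its 6th degree
6th degree = a major 6th above the tonic; a major 6th above Bb is G
→ relative minor of Bb major is G minor
G natural minor scale: G A Bb C D Eb F
= G minor; 5th degree = D


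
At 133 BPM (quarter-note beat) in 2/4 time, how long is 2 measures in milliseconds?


Solution.
Quarter-note beat duration = 60000 / 133 ms
Beats per measure (2/4) = 2
One measure = 2 × 60000 / 133 = 120000 / 133 ms
2 measures = 2 × 120000 / 133 = 240000 / 133
= 1804.5 ms


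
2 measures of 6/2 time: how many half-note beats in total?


Time signature 6/2: the bottom number 2 means the half note gets one count
The top number 6 means 6 half-note beats per measure
Total = 6 × 2 measures
= 12 half-note beats


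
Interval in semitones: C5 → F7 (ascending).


Working:
Absolute semitone position = octave×12 + chromatic position
C5: 5×12 + 0 = 60
F7: 7×12 + 5 = 89
Difference = 89 - 60 = 29
= 29 semitones


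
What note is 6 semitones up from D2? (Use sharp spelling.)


D2: chromatic position 2 in octave 2 → absolute = 2×12 + 2 = 26
Transpose up 6: 26 + 6 = 32
32 = 2×12 + 8 → G# in octave 2
Result = G#2


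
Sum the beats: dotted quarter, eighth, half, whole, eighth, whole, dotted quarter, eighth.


Solution.
Beat values:
  dotted quarter = 1.5 beats
  eighth = 0.5 beats
  half = 2 beats
  whole = 4 beats
  eighth = 0.5 beats
  whole = 4 beats
  dotted quarter = 1.5 beats
  eighth = 0.5 beats
Sum = 1.5 + 0.5 + 2 + 4 + 0.5 + 4 + 1.5 + 0.5
= 14.5 beats


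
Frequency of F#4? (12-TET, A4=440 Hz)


f = 440 × 2^(n/12) where n = semitones from A4
F#4: -3 semitones from A4
f = 440 × 2^(-3/12)
f = 369.99 Hz


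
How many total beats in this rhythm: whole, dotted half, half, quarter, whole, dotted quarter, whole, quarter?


Reasoning:
Beat values:
  whole = 4 beats
  dotted half = 3 beats
  half = 2 beats
  quarter = 1 beat
  whole = 4 beats
  dotted quarter = 1.5 beats
  whole = 4 beats
  quarter = 1 beat
Sum = 4 + 3 + 2 + 1 + 4 + 1.5 + 4 + 1
= 20.5 beats


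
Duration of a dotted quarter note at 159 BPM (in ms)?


Let's work it out.
One quarter-note beat = 60000 / BPM = 60000 / 159 ms
Dotted quarter note = 3/2 × quarter note
Duration = 3/2 × 60000 / 159 = 90000 / 159
= 566.0 ms


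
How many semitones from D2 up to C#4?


Absolute semitone position = octave×12 + chromatic position
D2: 2×12 + 2 = 26
C#4: 4×12 + 1 = 49
Difference = 49 - 26 = 23
= 23 semitones


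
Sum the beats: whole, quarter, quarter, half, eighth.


Step by step:
Beat values:
  whole = 4 beats
  quarter = 1 beat
  quarter = 1 beat
  half = 2 beats
  eighth = 0.5 beats
Sum = 4 + 1 + 1 + 2 + 0.5
= 8.5 beats


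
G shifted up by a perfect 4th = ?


perfect 4th: 4 letter names, 5 semitones
Letter: G + 3 → C
Pitch: G + 5 semitones, spelled as a C → C
= C


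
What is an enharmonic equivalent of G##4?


Let's work it out.
Enharmonic notes sound the same pitch but are spelled with different letter names
G## and A name the same pitch class
= A4


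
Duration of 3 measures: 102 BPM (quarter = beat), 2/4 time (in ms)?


Solution.
Quarter-note beat duration = 60000 / 102 ms
Beats per measure (2/4) = 2
One measure = 2 × 60000 / 102 = 120000 / 102 ms
3 measures = 3 × 120000 / 102 = 360000 / 102
= 3529.4 ms


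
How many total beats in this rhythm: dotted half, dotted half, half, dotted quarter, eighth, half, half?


Beat values:
  dotted half = 3 beats
  dotted half = 3 beats
  half = 2 beats
  dotted quarter = 1.5 beats
  eighth = 0.5 beats
  half = 2 beats
  half = 2 beats
Sum = 3 + 3 + 2 + 1.5 + 0.5 + 2 + 2
= 14 beats


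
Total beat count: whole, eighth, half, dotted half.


Beat values:
  whole = 4 beats
  eighth = 0.5 beats
  half = 2 beats
  dotted half = 3 beats
Sum = 4 + 0.5 + 2 + 3
= 9.5 beats


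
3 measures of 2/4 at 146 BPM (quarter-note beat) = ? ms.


Quarter-note beat duration = 60000 / 146 ms
Beats per measure (2/4) = 2
One measure = 2 × 60000 / 146 = 120000 / 146 ms
3 measures = 3 × 120000 / 146 = 360000 / 146
= 2465.8 ms


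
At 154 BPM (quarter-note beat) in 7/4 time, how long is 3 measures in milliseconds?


Working:
Quarter-note beat duration = 60000 / 154 ms
Beats per measure (7/4) = 7
One measure = 7 × 60000 / 154 = 420000 / 154 ms
3 measures = 3 × 420000 / 154 = 1260000 / 154
= 8181.8 ms


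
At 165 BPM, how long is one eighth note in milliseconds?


Reasoning:
One quarter-note beat = 60000 / BPM = 60000 / 165 ms
Eighth note = 1/2 × quarter note
Duration = 1/2 × 60000 / 165 = 30000 / 165
= 181.8 ms


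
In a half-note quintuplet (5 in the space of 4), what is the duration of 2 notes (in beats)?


Quintuplet: 5 notes occupy the space of 4 half notes
Space = 4 × 2 = 8 beats
Each quintuplet note = 8 / 5 = 8/5 beats
2 notes = 2 × 8/5 = 16/5
= 16/5 beats


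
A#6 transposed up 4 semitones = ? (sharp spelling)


A#6: chromatic position 10 in octave 6 → absolute = 6×12 + 10 = 82
Transpose up 4: 82 + 4 = 86
86 = 7×12 + 2 → D in octave 7
Result = D7


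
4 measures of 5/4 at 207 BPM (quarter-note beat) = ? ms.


Quarter-note beat duration = 60000 / 207 ms
Beats per measure (5/4) = 5
One measure = 5 × 60000 / 207 = 300000 / 207 ms
4 measures = 4 × 300000 / 207 = 1200000 / 207
= 5797.1 ms


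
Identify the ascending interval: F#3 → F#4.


Working:
Letter names: F → F spans 8 letter names → an octave
Semitones: F#3 → F#4 = 12 half-steps
An octave of 12 semitones is a perfect octave
= perfect octave


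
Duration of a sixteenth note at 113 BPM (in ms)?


Reasoning:
One quarter-note beat = 60000 / BPM = 60000 / 113 ms
Sixteenth note = 1/4 × quarter note
Duration = 1/4 × 60000 / 113 = 15000 / 113
= 132.7 ms


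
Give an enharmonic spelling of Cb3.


Solution.
Enharmonic notes sound the same pitch but are spelled with different letter names
Cb and B name the same pitch class
Octave numbers change at C, so Cb3 = B2
= B2


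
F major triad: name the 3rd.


Major triad = root + major 3rd (4 semitones) + perfect 5th (7 semitones)
A triad on F stacks thirds, so the chord tones use letter names F-A-C
Root: F
Major 3rd above F: A
Perfect 5th above F: C
The 3rd = A


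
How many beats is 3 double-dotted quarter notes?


Base quarter note = 1 beat
Dot 1 adds half the previous value: +1/2
Dot 2 adds half the previous value: +1/4
One double-dotted quarter = 1 + 1/2 + 1/4 = 7/4
3 of them = 3 × 7/4 = 21/4
= 21/4 beats


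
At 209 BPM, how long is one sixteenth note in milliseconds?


One quarter-note beat = 60000 / BPM = 60000 / 209 ms
Sixteenth note = 1/4 × quarter note
Duration = 1/4 × 60000 / 209 = 15000 / 209
= 71.8 ms


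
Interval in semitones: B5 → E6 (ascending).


Absolute semitone position = octave×12 + chromatic position
B5: 5×12 + 11 = 71
E6: 6×12 + 4 = 76
Difference = 76 - 71 = 5
= 5 semitones


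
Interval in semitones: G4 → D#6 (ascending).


Step by step:
Absolute semitone position = octave×12 + chromatic position
G4: 4×12 + 7 = 55
D#6: 6×12 + 3 = 75
Difference = 75 - 55 = 20
= 20 semitones


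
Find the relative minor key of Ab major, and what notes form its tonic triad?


Working:
The relative minor shares the major's key signature and starts on its 6th degree
6th degree = a major 6th above the tonic; a major 6th above Ab is F
→ relative minor of Ab major is F minor
Tonic triad of F minor = root + minor 3rd + perfect 5th = F Ab C
= F minor; triad = F Ab C


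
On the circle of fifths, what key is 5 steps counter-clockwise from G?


Reasoning:
Each counter-clockwise step moves down a perfect 5th (= up a perfect 4th)
From G: G → C → F → Bb → Eb → Ab
= Ab


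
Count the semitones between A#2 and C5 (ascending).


Absolute semitone position = octave×12 + chromatic position
A#2: 2×12 + 10 = 34
C5: 5×12 + 0 = 60
Difference = 60 - 34 = 26
= 26 semitones


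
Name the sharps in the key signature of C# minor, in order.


Sharp minor keys follow the circle of fifths: A(0), E(1), B(2), F#(3), C#(4), G#(5), D#(6), A#(7)
C# minor has 4 sharps
Order of sharps: F# C# G# D# A# E# B# → first 4: F#, C#, G#, D#
= F#, C#, G#, D#


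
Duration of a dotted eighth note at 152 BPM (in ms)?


Reasoning:
One quarter-note beat = 60000 / BPM = 60000 / 152 ms
Dotted eighth note = 3/4 × quarter note
Duration = 3/4 × 60000 / 152 = 45000 / 152
= 296.1 ms


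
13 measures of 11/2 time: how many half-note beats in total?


Time signature 11/2: the bottom number 2 means the half note gets one count
The top number 11 means 11 half-note beats per measure
Total = 11 × 13 measures
= 143 half-note beats


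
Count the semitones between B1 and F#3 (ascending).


Let's work it out.
Absolute semitone position = octave×12 + chromatic position
B1: 1×12 + 11 = 23
F#3: 3×12 + 6 = 42
Difference = 42 - 23 = 19
= 19 semitones


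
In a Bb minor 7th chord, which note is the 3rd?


Reasoning:
Minor 7th chord = root + minor 3rd + perfect 5th + minor 7th
Seventh chords stack in thirds, so the letter names are B-D-F-A
Root: Bb
Minor 3rd above Bb: Db
Perfect 5th above Bb: F
Minor 7th above Bb: Ab
The 3rd = Db


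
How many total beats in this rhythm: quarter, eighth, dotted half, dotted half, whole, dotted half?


Let's work it out.
Beat values:
  quarter = 1 beat
  eighth = 0.5 beats
  dotted half = 3 beats
  dotted half = 3 beats
  whole = 4 beats
  dotted half = 3 beats
Sum = 1 + 0.5 + 3 + 3 + 4 + 3
= 14.5 beats


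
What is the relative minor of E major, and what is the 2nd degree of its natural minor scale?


The relative minor shares the major's key signature and starts on its 6th degree
6th degree = a major 6th above the tonic; a major 6th above E is C#
→ relative minor of E major is C# minor
C# natural minor scale: C# D# E F# G# A B
= C# minor; 2nd degree = D#


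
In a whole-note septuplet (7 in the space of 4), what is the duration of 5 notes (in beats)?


Solution.
Septuplet: 7 notes occupy the space of 4 whole notes
Space = 4 × 4 = 16 beats
Each septuplet note = 16 / 7 = 16/7 beats
5 notes = 5 × 16/7 = 80/7
= 80/7 beats


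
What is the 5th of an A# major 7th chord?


Major 7th chord = root + major 3rd + perfect 5th + major 7th
Seventh chords stack in thirds, so the letter names are A-C-E-G
Root: A#
Major 3rd above A#: C##
Perfect 5th above A#: E#
Major 7th above A#: G##
The 5th = E#


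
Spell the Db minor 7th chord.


Let's work it out.
Minor 7th chord = root + minor 3rd + perfect 5th + minor 7th
Seventh chords stack in thirds, so the letter names are D-F-A-C
Root: Db
Minor 3rd above Db: Fb
Perfect 5th above Db: Ab
Minor 7th above Db: Cb
Chord = Db Fb Ab Cb


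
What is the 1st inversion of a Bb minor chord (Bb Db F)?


Solution.
Root position: Bb Db F
1st inversion: move root up an octave
Bass note: Db
Notes (bottom to top) = Db F Bb


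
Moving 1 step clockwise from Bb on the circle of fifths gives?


Solution.
Each clockwise step on the circle of fifths moves up a perfect 5th
From Bb: Bb → F
= F


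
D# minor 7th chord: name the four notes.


Solution.
Minor 7th chord = root + minor 3rd + perfect 5th + minor 7th
Seventh chords stack in thirds, so the letter names are D-F-A-C
Root: D#
Minor 3rd above D#: F#
Perfect 5th above D#: A#
Minor 7th above D#: C#
Chord = D# F# A# C#


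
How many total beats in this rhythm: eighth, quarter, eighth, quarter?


Beat values:
  eighth = 0.5 beats
  quarter = 1 beat
  eighth = 0.5 beats
  quarter = 1 beat
Sum = 0.5 + 1 + 0.5 + 1
= 3 beats


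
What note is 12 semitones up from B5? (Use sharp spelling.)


B5: chromatic position 11 in octave 5 → absolute = 5×12 + 11 = 71
Transpose up 12: 71 + 12 = 83
83 = 6×12 + 11 → B in octave 6
Result = B6


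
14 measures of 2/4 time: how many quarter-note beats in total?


Let's work it out.
Time signature 2/4: the bottom number 4 means the quarter note gets one count
The top number 2 means 2 quarter-note beats per measure
Total = 2 × 14 measures
= 28 quarter-note beats


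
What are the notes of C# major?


Solution.
Major scale pattern: W-W-H-W-W-W-H (2-2-1-2-2-2-1 semitones)
Starting from C#:
  C# + 2 semitones → D#
  D# + 2 semitones → E#
  E# + 1 semitone → F#
  F# + 2 semitones → G#
  G# + 2 semitones → A#
  A# + 2 semitones → B#
  B# + 1 semitone → C#
Scale = C# D# E# F# G# A# B#
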